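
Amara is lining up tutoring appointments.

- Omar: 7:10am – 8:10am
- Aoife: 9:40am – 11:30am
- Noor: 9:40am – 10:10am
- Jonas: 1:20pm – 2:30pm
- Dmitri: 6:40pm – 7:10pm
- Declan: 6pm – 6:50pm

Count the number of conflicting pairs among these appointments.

2

Check each pair: they overlap iff neither finishes before the other starts.
Sorted by start: Omar, Aoife, Noor, Jonas, Declan, Dmitri.
Aoife starts after Omar ends, so Omar has no further overlaps.
Noor starts before Aoife ends → Aoife and Noor overlap.
Jonas starts after Aoife ends, so Aoife has no further overlaps.
Jonas starts after Noor ends, so Noor has no further overlaps.
Declan starts after Jonas ends, so Jonas has no further overlaps.
Dmitri starts before Declan ends → Declan and Dmitri overlap.
Overlapping pairs: Aoife & Noor, Declan & Dmitri — 2 in total.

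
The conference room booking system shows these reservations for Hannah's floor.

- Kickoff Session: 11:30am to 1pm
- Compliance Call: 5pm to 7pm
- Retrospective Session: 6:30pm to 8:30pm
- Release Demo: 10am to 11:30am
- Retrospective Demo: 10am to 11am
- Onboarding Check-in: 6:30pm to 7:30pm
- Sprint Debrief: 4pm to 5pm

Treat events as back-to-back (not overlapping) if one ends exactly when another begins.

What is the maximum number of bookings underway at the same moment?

Walk through starts and ends in time order (an end at T is processed before a start at T):
10am start Release Demo → 1
10am start Retrospective Demo → 2
11am end Retrospective Demo → 1
11:30am end Release Demo → 0
11:30am start Kickoff Session → 1
1pm end Kickoff Session → 0
4pm start Sprint Debrief → 1
5pm end Sprint Debrief → 0
5pm start Compliance Call → 1
6:30pm start Onboarding Check-in → 2
6:30pm start Retrospective Session → 3
7pm end Compliance Call → 2
7:30pm end Onboarding Check-in → 1
8:30pm end Retrospective Session → 0
Peak is 3, at 6:30pm (Compliance Call, Onboarding Check-in, Retrospective Session).

3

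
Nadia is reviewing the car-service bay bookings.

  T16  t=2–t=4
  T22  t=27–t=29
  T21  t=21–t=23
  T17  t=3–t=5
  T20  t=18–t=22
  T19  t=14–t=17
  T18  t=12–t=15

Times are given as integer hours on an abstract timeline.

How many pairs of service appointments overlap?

Sorted by start: T16, T17, T18, T19, T20, T21, T22.
T17 starts before T16 ends → T16 and T17 overlap.
T18 starts after T16 ends; T16 is clear from here.
T18 starts after T17 ends; T17 is clear from here.
T19 starts before T18 ends → T18 and T19 overlap.
T20 starts after T18 ends; T18 is clear from here.
T20 starts after T19 ends; T19 is clear from here.
T21 starts before T20 ends → T20 and T21 overlap.
T22 starts after T20 ends.
T22 starts after T21 ends.
Overlapping pairs: T16 & T17, T18 & T19, T20 & T21 — 3 in total.

3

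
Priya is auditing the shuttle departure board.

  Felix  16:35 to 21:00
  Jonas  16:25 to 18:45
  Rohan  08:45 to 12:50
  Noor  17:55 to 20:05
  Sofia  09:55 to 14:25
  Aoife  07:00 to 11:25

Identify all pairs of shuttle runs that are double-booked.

Check each pair: they overlap iff neither finishes before the other starts.
Sorted by start: Aoife, Rohan, Sofia, Jonas, Felix, Noor.
Rohan starts before Aoife ends → Aoife and Rohan overlap.
Sofia starts before Aoife ends → Aoife and Sofia overlap.
Jonas starts after Aoife ends, so nothing later overlaps Aoife either.
Sofia starts before Rohan ends → Rohan and Sofia overlap.
Jonas starts after Rohan ends, so nothing later overlaps Rohan either.
Jonas starts after Sofia ends, so nothing later overlaps Sofia either.
Felix starts before Jonas ends → Jonas and Felix overlap.
Noor starts before Jonas ends → Jonas and Noor overlap.
Noor starts before Felix ends → Felix and Noor overlap.

Aoife & Rohan, Aoife & Sofia, Felix & Jonas, Felix & Noor, Jonas & Noor, Rohan & Sofia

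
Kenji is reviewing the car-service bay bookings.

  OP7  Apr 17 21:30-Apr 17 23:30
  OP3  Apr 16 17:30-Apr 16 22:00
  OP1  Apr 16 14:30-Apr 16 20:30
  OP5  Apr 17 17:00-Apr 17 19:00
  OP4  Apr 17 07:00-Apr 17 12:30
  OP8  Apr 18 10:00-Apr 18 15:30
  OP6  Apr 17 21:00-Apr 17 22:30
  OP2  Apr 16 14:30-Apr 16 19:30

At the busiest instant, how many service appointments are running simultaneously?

3

Walk through starts and ends in time order (an end at T is processed before a start at T):
Apr 16 14:30 start OP1 → 1
Apr 16 14:30 start OP2 → 2
Apr 16 17:30 start OP3 → 3
Apr 16 19:30 end OP2 → 2
Apr 16 20:30 end OP1 → 1
Apr 16 22:00 end OP3 → 0
Apr 17 07:00 start OP4 → 1
Apr 17 12:30 end OP4 → 0
Apr 17 17:00 start OP5 → 1
Apr 17 19:00 end OP5 → 0
Apr 17 21:00 start OP6 → 1
Apr 17 21:30 start OP7 → 2
Apr 17 22:30 end OP6 → 1
Apr 17 23:30 end OP7 → 0
Apr 18 10:00 start OP8 → 1
Apr 18 15:30 end OP8 → 0
Peak is 3, at Apr 16 17:30 (OP1, OP2, OP3).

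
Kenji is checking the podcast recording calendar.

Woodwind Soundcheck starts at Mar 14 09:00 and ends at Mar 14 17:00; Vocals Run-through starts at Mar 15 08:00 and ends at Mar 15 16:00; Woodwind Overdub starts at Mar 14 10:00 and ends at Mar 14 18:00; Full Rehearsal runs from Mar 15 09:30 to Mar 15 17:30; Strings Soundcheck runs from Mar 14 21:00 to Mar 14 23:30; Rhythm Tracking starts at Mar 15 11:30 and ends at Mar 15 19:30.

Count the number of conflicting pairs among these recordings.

Sorted by start: Woodwind Soundcheck, Woodwind Overdub, Strings Soundcheck, Vocals Run-through, Full Rehearsal, Rhythm Tracking.
Woodwind Overdub starts before Woodwind Soundcheck ends → Woodwind Soundcheck and Woodwind Overdub overlap.
Strings Soundcheck starts after Woodwind Soundcheck ends, so Woodwind Soundcheck has no further overlaps.
Strings Soundcheck starts after Woodwind Overdub ends, so Woodwind Overdub has no further overlaps.
Vocals Run-through starts after Strings Soundcheck ends, so Strings Soundcheck has no further overlaps.
Full Rehearsal starts before Vocals Run-through ends → Vocals Run-through and Full Rehearsal overlap.
Rhythm Tracking starts before Vocals Run-through ends → Vocals Run-through and Rhythm Tracking overlap.
Rhythm Tracking starts before Full Rehearsal ends → Full Rehearsal and Rhythm Tracking overlap.
Overlapping pairs: Full Rehearsal & Rhythm Tracking, Full Rehearsal & Vocals Run-through, Rhythm Tracking & Vocals Run-through, Woodwind Overdub & Woodwind Soundcheck — 4 in total.

4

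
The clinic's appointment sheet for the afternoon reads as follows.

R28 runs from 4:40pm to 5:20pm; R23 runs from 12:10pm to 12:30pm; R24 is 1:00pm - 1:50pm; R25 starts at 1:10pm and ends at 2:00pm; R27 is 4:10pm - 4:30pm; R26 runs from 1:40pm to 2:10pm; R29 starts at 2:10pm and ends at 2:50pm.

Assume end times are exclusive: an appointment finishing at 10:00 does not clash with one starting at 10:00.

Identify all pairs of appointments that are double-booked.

R24 & R25, R24 & R26, R25 & R26

Sorted by start: R23, R24, R25, R26, R29, R27, R28.
R24 starts after R23 ends; R23 is clear from here.
R25 starts before R24 ends → R24 and R25 overlap.
R26 starts before R24 ends → R24 and R26 overlap.
R29 starts after R24 ends; R24 is clear from here.
R26 starts before R25 ends → R25 and R26 overlap.
R29 starts after R25 ends; R25 is clear from here.
R29 starts exactly when R26 ends (back-to-back, no overlap); R26 is clear from here.
R27 starts after R29 ends; R29 is clear from here.
R28 starts after R27 ends.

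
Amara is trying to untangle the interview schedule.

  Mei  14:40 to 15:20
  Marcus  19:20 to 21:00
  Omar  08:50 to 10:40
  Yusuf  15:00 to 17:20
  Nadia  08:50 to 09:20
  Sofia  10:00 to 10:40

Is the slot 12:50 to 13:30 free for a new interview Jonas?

Yes — the slot is free

Nadia: ends 09:20 at or before Jonas starts 12:50 → clear.
Omar: ends 10:40 at or before Jonas starts 12:50 → clear.
Sofia: ends 10:40 at or before Jonas starts 12:50 → clear.
Mei: starts 14:40 at or after Jonas ends 13:30 → clear.
Yusuf: starts 15:00 at or after Jonas ends 13:30 → clear.
Marcus: starts 19:20 at or after Jonas ends 13:30 → clear.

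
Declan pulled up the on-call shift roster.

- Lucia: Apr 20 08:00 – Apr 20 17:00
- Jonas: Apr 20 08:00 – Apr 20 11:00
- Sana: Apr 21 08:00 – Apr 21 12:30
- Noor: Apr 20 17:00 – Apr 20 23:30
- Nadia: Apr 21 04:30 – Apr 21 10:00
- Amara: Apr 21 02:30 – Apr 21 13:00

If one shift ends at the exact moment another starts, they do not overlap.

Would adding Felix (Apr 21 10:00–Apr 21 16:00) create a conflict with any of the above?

Yes — it overlaps Amara, Sana

Lucia: ends Apr 20 17:00 at or before Felix starts Apr 21 10:00 → clear.
Jonas: ends Apr 20 11:00 at or before Felix starts Apr 21 10:00 → clear.
Noor: ends Apr 20 23:30 at or before Felix starts Apr 21 10:00 → clear.
Amara: starts Apr 21 02:30 before Felix ends Apr 21 16:00, and ends Apr 21 13:00 after Felix starts Apr 21 10:00 → overlap.
Nadia: ends Apr 21 10:00 at or before Felix starts Apr 21 10:00 → clear.
Sana: starts Apr 21 08:00 before Felix ends Apr 21 16:00, and ends Apr 21 12:30 after Felix starts Apr 21 10:00 → overlap.
Felix overlaps Sana, Amara.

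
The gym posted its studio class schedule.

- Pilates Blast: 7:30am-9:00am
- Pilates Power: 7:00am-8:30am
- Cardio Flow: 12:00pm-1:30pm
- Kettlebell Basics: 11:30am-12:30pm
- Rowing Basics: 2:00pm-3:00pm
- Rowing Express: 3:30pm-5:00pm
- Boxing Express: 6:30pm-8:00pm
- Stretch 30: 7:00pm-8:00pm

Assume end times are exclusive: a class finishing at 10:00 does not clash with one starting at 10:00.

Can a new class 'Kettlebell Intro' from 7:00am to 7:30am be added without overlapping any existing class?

No — it overlaps Pilates Power

Pilates Power: starts 7:00am before Kettlebell Intro ends 7:30am, and ends 8:30am after Kettlebell Intro starts 7:00am → overlap.
Pilates Blast: starts 7:30am at or after Kettlebell Intro ends 7:30am → clear.
Kettlebell Basics: starts 11:30am at or after Kettlebell Intro ends 7:30am → clear.
Cardio Flow: starts 12:00pm at or after Kettlebell Intro ends 7:30am → clear.
Rowing Basics: starts 2:00pm at or after Kettlebell Intro ends 7:30am → clear.
Rowing Express: starts 3:30pm at or after Kettlebell Intro ends 7:30am → clear.
Boxing Express: starts 6:30pm at or after Kettlebell Intro ends 7:30am → clear.
Stretch 30: starts 7:00pm at or after Kettlebell Intro ends 7:30am → clear.
Kettlebell Intro overlaps Pilates Power.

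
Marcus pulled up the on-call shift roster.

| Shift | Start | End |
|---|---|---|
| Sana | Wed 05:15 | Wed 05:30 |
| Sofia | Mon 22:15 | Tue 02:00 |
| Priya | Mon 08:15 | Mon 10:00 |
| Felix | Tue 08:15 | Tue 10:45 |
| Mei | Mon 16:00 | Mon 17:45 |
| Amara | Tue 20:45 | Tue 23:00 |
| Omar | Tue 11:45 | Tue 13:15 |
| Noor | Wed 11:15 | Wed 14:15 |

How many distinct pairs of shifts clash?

0

Check each pair: they overlap iff neither finishes before the other starts.
Sorted by start: Priya, Mei, Sofia, Felix, Omar, Amara, Sana, Noor.
Mei starts after Priya ends, so nothing later overlaps Priya either.
Sofia starts after Mei ends, so nothing later overlaps Mei either.
Felix starts after Sofia ends, so nothing later overlaps Sofia either.
Omar starts after Felix ends, so nothing later overlaps Felix either.
Amara starts after Omar ends, so nothing later overlaps Omar either.
Sana starts after Amara ends, so nothing later overlaps Amara either.
Noor starts after Sana ends.
No pair overlaps.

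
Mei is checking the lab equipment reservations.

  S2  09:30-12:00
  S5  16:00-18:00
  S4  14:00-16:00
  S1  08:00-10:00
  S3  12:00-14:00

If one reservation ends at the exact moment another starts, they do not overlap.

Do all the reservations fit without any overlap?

Sorted by start: S1, S2, S3, S4, S5.
S2 starts before S1 ends → S1 and S2 overlap.
That's a conflict, so the schedule is not conflict-free.

No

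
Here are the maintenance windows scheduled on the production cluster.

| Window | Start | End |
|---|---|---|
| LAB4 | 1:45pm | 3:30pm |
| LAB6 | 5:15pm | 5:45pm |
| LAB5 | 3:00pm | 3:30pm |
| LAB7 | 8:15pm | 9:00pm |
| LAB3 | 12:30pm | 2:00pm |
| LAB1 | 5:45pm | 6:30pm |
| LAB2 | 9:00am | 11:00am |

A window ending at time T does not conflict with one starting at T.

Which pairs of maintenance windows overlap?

LAB3 & LAB4, LAB4 & LAB5

Sorted by start: LAB2, LAB3, LAB4, LAB5, LAB6, LAB1, LAB7.
LAB3 starts after LAB2 ends; LAB2 is clear from here.
LAB4 starts before LAB3 ends → LAB3 and LAB4 overlap.
LAB5 starts after LAB3 ends; LAB3 is clear from here.
LAB5 starts before LAB4 ends → LAB4 and LAB5 overlap.
LAB6 starts after LAB4 ends; LAB4 is clear from here.
LAB6 starts after LAB5 ends; LAB5 is clear from here.
LAB1 starts exactly when LAB6 ends (back-to-back, no overlap); LAB6 is clear from here.
LAB7 starts after LAB1 ends.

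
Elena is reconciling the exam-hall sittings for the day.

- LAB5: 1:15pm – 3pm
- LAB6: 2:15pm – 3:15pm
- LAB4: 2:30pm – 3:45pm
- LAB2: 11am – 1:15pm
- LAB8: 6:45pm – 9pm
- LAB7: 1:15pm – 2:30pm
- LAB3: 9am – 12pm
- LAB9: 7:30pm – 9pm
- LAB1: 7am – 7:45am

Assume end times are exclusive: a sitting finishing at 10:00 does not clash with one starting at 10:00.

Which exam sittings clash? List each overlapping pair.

Sorted by start: LAB1, LAB3, LAB2, LAB5, LAB7, LAB6, LAB4, LAB8, LAB9.
LAB3 starts after LAB1 ends; LAB1 is clear from here.
LAB2 starts before LAB3 ends → LAB3 and LAB2 overlap.
LAB5 starts after LAB3 ends; LAB3 is clear from here.
LAB5 starts exactly when LAB2 ends (back-to-back, no overlap); LAB2 is clear from here.
LAB7 starts before LAB5 ends → LAB5 and LAB7 overlap.
LAB6 starts before LAB5 ends → LAB5 and LAB6 overlap.
LAB4 starts before LAB5 ends → LAB5 and LAB4 overlap.
LAB8 starts after LAB5 ends; LAB5 is clear from here.
LAB6 starts before LAB7 ends → LAB7 and LAB6 overlap.
LAB4 starts exactly when LAB7 ends (back-to-back, no overlap); LAB7 is clear from here.
LAB4 starts before LAB6 ends → LAB6 and LAB4 overlap.
LAB8 starts after LAB6 ends; LAB6 is clear from here.
LAB8 starts after LAB4 ends; LAB4 is clear from here.
LAB9 starts before LAB8 ends → LAB8 and LAB9 overlap.

LAB2 & LAB3, LAB4 & LAB5, LAB4 & LAB6, LAB5 & LAB6, LAB5 & LAB7, LAB6 & LAB7, LAB8 & LAB9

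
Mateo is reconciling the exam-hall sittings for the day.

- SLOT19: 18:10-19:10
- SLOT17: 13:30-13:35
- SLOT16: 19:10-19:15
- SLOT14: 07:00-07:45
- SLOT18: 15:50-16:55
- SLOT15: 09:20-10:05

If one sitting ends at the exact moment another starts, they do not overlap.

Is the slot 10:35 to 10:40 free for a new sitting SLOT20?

Yes — the slot is free

SLOT14: ends 07:45 at or before SLOT20 starts 10:35 → clear.
SLOT15: ends 10:05 at or before SLOT20 starts 10:35 → clear.
SLOT17: starts 13:30 at or after SLOT20 ends 10:40 → clear.
SLOT18: starts 15:50 at or after SLOT20 ends 10:40 → clear.
SLOT19: starts 18:10 at or after SLOT20 ends 10:40 → clear.
SLOT16: starts 19:10 at or after SLOT20 ends 10:40 → clear.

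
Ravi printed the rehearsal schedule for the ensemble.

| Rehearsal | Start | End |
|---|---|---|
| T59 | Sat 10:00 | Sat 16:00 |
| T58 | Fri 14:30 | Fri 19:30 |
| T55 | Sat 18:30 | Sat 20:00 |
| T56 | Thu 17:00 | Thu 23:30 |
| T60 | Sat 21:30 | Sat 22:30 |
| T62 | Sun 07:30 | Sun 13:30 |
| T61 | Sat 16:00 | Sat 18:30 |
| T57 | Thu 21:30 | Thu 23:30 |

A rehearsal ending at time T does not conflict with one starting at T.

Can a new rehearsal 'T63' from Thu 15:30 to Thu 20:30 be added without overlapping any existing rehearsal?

No — it overlaps T56

T56: starts Thu 17:00 before T63 ends Thu 20:30, and ends Thu 23:30 after T63 starts Thu 15:30 → overlap.
T57: starts Thu 21:30 at or after T63 ends Thu 20:30 → clear.
T58: starts Fri 14:30 at or after T63 ends Thu 20:30 → clear.
T59: starts Sat 10:00 at or after T63 ends Thu 20:30 → clear.
T61: starts Sat 16:00 at or after T63 ends Thu 20:30 → clear.
T55: starts Sat 18:30 at or after T63 ends Thu 20:30 → clear.
T60: starts Sat 21:30 at or after T63 ends Thu 20:30 → clear.
T62: starts Sun 07:30 at or after T63 ends Thu 20:30 → clear.
T63 overlaps T56.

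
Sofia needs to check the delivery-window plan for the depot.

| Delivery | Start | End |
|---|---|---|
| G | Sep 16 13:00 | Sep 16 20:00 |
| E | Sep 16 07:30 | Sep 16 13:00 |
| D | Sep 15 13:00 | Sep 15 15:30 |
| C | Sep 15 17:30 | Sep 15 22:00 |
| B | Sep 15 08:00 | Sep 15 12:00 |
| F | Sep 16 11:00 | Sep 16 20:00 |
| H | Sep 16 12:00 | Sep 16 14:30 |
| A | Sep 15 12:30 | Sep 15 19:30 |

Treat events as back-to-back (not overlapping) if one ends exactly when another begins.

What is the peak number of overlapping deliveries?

Walk through starts and ends in time order (an end at T is processed before a start at T):
Sep 15 08:00 start B → 1
Sep 15 12:00 end B → 0
Sep 15 12:30 start A → 1
Sep 15 13:00 start D → 2
Sep 15 15:30 end D → 1
Sep 15 17:30 start C → 2
Sep 15 19:30 end A → 1
Sep 15 22:00 end C → 0
Sep 16 07:30 start E → 1
Sep 16 11:00 start F → 2
Sep 16 12:00 start H → 3
Sep 16 13:00 end E → 2
Sep 16 13:00 start G → 3
Sep 16 14:30 end H → 2
Sep 16 20:00 end F → 1
Sep 16 20:00 end G → 0
Peak is 3, at Sep 16 12:00 (E, F, H).

3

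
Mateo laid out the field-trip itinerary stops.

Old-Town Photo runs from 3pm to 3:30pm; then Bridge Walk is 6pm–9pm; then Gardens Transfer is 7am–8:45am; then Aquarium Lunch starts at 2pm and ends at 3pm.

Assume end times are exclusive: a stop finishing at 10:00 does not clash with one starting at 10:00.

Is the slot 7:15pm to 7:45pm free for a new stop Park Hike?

Gardens Transfer: ends 8:45am at or before Park Hike starts 7:15pm → clear.
Aquarium Lunch: ends 3pm at or before Park Hike starts 7:15pm → clear.
Old-Town Photo: ends 3:30pm at or before Park Hike starts 7:15pm → clear.
Bridge Walk: starts 6pm before Park Hike ends 7:45pm, and ends 9pm after Park Hike starts 7:15pm → overlap.
Park Hike overlaps Bridge Walk.

No — it overlaps Bridge Walk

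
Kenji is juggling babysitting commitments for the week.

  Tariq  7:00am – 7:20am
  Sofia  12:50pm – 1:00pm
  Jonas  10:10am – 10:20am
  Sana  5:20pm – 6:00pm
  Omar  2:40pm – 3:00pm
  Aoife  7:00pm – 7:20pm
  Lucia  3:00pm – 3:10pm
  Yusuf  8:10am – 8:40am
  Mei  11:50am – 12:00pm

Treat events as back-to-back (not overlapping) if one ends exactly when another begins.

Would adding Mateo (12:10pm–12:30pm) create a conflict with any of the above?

Tariq: ends 7:20am at or before Mateo starts 12:10pm → clear.
Yusuf: ends 8:40am at or before Mateo starts 12:10pm → clear.
Jonas: ends 10:20am at or before Mateo starts 12:10pm → clear.
Mei: ends 12:00pm at or before Mateo starts 12:10pm → clear.
Sofia: starts 12:50pm at or after Mateo ends 12:30pm → clear.
Omar: starts 2:40pm at or after Mateo ends 12:30pm → clear.
Lucia: starts 3:00pm at or after Mateo ends 12:30pm → clear.
Sana: starts 5:20pm at or after Mateo ends 12:30pm → clear.
Aoife: starts 7:00pm at or after Mateo ends 12:30pm → clear.

No — it doesn't clash with anything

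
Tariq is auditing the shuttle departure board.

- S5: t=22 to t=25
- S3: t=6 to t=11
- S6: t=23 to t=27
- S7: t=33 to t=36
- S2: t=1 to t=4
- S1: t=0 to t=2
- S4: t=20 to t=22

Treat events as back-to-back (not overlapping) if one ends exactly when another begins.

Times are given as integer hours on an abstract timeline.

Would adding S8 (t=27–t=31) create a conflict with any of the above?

S1: ends t=2 at or before S8 starts t=27 → clear.
S2: ends t=4 at or before S8 starts t=27 → clear.
S3: ends t=11 at or before S8 starts t=27 → clear.
S4: ends t=22 at or before S8 starts t=27 → clear.
S5: ends t=25 at or before S8 starts t=27 → clear.
S6: ends t=27 at or before S8 starts t=27 → clear.
S7: starts t=33 at or after S8 ends t=31 → clear.

No — it doesn't clash with anything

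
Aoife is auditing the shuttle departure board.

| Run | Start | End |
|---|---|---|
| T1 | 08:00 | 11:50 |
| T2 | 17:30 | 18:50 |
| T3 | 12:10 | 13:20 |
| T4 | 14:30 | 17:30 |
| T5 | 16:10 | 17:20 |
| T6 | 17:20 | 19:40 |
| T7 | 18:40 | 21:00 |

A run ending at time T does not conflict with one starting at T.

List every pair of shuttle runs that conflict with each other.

T2 & T6, T2 & T7, T4 & T5, T4 & T6, T6 & T7

Sorted by start: T1, T3, T4, T5, T6, T2, T7.
T3 starts after T1 ends; T1 is clear from here.
T4 starts after T3 ends; T3 is clear from here.
T5 starts before T4 ends → T4 and T5 overlap.
T6 starts before T4 ends → T4 and T6 overlap.
T2 starts exactly when T4 ends (back-to-back, no overlap); T4 is clear from here.
T6 starts exactly when T5 ends (back-to-back, no overlap); T5 is clear from here.
T2 starts before T6 ends → T6 and T2 overlap.
T7 starts before T6 ends → T6 and T7 overlap.
T7 starts before T2 ends → T2 and T7 overlap.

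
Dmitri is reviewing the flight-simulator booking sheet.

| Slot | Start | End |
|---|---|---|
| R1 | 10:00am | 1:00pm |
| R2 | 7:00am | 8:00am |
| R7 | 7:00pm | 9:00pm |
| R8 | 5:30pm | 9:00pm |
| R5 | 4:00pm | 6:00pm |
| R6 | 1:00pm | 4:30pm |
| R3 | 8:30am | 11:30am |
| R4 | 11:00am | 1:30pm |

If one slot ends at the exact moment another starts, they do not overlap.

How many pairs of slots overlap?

7

Sorted by start: R2, R3, R1, R4, R6, R5, R8, R7.
R3 starts after R2 ends; R2 is clear from here.
R1 starts before R3 ends → R3 and R1 overlap.
R4 starts before R3 ends → R3 and R4 overlap.
R6 starts after R3 ends; R3 is clear from here.
R4 starts before R1 ends → R1 and R4 overlap.
R6 starts exactly when R1 ends (back-to-back, no overlap); R1 is clear from here.
R6 starts before R4 ends → R4 and R6 overlap.
R5 starts after R4 ends; R4 is clear from here.
R5 starts before R6 ends → R6 and R5 overlap.
R8 starts after R6 ends; R6 is clear from here.
R8 starts before R5 ends → R5 and R8 overlap.
R7 starts after R5 ends.
R7 starts before R8 ends → R8 and R7 overlap.
Overlapping pairs: R1 & R3, R1 & R4, R3 & R4, R4 & R6, R5 & R6, R5 & R8, R7 & R8 — 7 in total.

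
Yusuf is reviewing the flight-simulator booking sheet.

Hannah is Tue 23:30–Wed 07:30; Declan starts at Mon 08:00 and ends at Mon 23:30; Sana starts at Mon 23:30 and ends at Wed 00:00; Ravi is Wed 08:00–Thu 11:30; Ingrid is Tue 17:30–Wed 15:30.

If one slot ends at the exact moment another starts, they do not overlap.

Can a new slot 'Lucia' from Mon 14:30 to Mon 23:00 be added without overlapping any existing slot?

No — it overlaps Declan

Declan: starts Mon 08:00 before Lucia ends Mon 23:00, and ends Mon 23:30 after Lucia starts Mon 14:30 → overlap.
Sana: starts Mon 23:30 at or after Lucia ends Mon 23:00 → clear.
Ingrid: starts Tue 17:30 at or after Lucia ends Mon 23:00 → clear.
Hannah: starts Tue 23:30 at or after Lucia ends Mon 23:00 → clear.
Ravi: starts Wed 08:00 at or after Lucia ends Mon 23:00 → clear.
Lucia overlaps Declan.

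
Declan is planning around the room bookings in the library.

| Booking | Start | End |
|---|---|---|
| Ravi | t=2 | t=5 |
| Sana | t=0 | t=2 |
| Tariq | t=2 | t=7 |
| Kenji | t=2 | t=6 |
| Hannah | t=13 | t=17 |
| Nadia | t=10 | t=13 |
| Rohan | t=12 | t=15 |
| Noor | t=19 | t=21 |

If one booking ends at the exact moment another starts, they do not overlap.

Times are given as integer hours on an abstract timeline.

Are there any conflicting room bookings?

Yes

Sorted by start: Sana, Ravi, Tariq, Kenji, Nadia, Rohan, Hannah, Noor.
Ravi starts exactly when Sana ends (back-to-back, no overlap); Sana is clear from here.
Tariq starts before Ravi ends → Ravi and Tariq overlap.
That's a conflict, so the schedule is not conflict-free.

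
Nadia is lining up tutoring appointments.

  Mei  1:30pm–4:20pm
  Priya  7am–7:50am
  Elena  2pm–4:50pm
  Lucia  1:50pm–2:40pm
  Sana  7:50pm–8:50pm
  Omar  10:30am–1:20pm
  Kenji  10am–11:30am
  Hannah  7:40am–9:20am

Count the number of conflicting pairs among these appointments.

5

Sorted by start: Priya, Hannah, Kenji, Omar, Mei, Lucia, Elena, Sana.
Hannah starts before Priya ends → Priya and Hannah overlap.
Kenji starts after Priya ends — done with Priya.
Kenji starts after Hannah ends — done with Hannah.
Omar starts before Kenji ends → Kenji and Omar overlap.
Mei starts after Kenji ends — done with Kenji.
Mei starts after Omar ends — done with Omar.
Lucia starts before Mei ends → Mei and Lucia overlap.
Elena starts before Mei ends → Mei and Elena overlap.
Sana starts after Mei ends.
Elena starts before Lucia ends → Lucia and Elena overlap.
Sana starts after Lucia ends.
Sana starts after Elena ends.
Overlapping pairs: Elena & Lucia, Elena & Mei, Hannah & Priya, Kenji & Omar, Lucia & Mei — 5 in total.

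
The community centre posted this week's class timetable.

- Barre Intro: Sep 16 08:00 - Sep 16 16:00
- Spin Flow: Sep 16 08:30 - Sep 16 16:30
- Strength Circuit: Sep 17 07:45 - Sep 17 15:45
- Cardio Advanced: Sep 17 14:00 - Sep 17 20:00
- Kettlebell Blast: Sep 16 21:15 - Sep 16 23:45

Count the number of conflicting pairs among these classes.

2

Sorted by start: Barre Intro, Spin Flow, Kettlebell Blast, Strength Circuit, Cardio Advanced.
Spin Flow starts before Barre Intro ends → Barre Intro and Spin Flow overlap.
Kettlebell Blast starts after Barre Intro ends — done with Barre Intro.
Kettlebell Blast starts after Spin Flow ends — done with Spin Flow.
Strength Circuit starts after Kettlebell Blast ends — done with Kettlebell Blast.
Cardio Advanced starts before Strength Circuit ends → Strength Circuit and Cardio Advanced overlap.
Overlapping pairs: Barre Intro & Spin Flow, Cardio Advanced & Strength Circuit — 2 in total.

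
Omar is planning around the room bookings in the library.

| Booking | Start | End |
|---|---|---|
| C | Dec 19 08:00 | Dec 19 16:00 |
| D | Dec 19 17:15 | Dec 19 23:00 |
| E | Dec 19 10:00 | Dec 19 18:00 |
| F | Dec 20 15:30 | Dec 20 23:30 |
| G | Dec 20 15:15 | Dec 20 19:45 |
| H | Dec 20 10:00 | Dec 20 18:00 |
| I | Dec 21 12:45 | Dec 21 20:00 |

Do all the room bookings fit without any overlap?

Two intervals overlap when each starts before the other ends.
Sorted by start: C, E, D, H, G, F, I.
E starts before C ends → C and E overlap.
That's a conflict, so the schedule is not conflict-free.

No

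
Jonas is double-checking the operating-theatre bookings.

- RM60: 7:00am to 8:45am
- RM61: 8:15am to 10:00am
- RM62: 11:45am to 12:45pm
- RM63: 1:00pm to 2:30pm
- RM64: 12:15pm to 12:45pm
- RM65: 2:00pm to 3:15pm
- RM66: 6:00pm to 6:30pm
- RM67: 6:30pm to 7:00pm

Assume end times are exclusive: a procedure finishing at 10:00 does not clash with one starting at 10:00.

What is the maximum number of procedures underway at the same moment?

2

Sweep the timeline, counting +1 at each start and −1 at each end (ends before starts at a tie):
7:00am start RM60 → 1
8:15am start RM61 → 2
8:45am end RM60 → 1
10:00am end RM61 → 0
11:45am start RM62 → 1
12:15pm start RM64 → 2
12:45pm end RM62 → 1
12:45pm end RM64 → 0
1:00pm start RM63 → 1
2:00pm start RM65 → 2
2:30pm end RM63 → 1
3:15pm end RM65 → 0
6:00pm start RM66 → 1
6:30pm end RM66 → 0
6:30pm start RM67 → 1
7:00pm end RM67 → 0
Peak is 2, at 8:15am (RM60, RM61).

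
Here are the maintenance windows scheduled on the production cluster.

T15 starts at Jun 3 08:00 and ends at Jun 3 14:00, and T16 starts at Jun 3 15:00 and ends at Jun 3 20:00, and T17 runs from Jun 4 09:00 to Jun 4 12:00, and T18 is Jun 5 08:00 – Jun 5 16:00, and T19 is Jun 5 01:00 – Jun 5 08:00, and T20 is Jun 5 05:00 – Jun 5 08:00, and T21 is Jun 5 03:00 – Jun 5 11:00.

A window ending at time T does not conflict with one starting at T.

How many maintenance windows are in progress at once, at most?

Walk through starts and ends in time order (an end at T is processed before a start at T):
Jun 3 08:00 start T15 → 1
Jun 3 14:00 end T15 → 0
Jun 3 15:00 start T16 → 1
Jun 3 20:00 end T16 → 0
Jun 4 09:00 start T17 → 1
Jun 4 12:00 end T17 → 0
Jun 5 01:00 start T19 → 1
Jun 5 03:00 start T21 → 2
Jun 5 05:00 start T20 → 3
Jun 5 08:00 end T19 → 2
Jun 5 08:00 end T20 → 1
Jun 5 08:00 start T18 → 2
Jun 5 11:00 end T21 → 1
Jun 5 16:00 end T18 → 0
Peak is 3, at Jun 5 05:00 (T19, T20, T21).

3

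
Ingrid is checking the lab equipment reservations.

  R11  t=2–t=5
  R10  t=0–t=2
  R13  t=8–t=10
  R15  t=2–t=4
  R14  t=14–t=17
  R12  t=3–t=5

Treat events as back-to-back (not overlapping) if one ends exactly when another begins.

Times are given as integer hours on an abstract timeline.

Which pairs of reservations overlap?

R11 & R12, R11 & R15, R12 & R15

Sorted by start: R10, R11, R15, R12, R13, R14.
R11 starts exactly when R10 ends (back-to-back, no overlap) — done with R10.
R15 starts before R11 ends → R11 and R15 overlap.
R12 starts before R11 ends → R11 and R12 overlap.
R13 starts after R11 ends — done with R11.
R12 starts before R15 ends → R15 and R12 overlap.
R13 starts after R15 ends — done with R15.
R13 starts after R12 ends — done with R12.
R14 starts after R13 ends.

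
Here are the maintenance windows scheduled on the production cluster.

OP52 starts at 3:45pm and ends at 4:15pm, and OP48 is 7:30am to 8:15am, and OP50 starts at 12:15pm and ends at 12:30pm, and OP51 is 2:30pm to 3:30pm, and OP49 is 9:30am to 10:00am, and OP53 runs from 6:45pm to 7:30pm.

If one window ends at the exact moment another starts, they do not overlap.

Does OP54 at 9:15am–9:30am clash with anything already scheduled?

OP48: ends 8:15am at or before OP54 starts 9:15am → clear.
OP49: starts 9:30am at or after OP54 ends 9:30am → clear.
OP50: starts 12:15pm at or after OP54 ends 9:30am → clear.
OP51: starts 2:30pm at or after OP54 ends 9:30am → clear.
OP52: starts 3:45pm at or after OP54 ends 9:30am → clear.
OP53: starts 6:45pm at or after OP54 ends 9:30am → clear.

No — it doesn't clash with anything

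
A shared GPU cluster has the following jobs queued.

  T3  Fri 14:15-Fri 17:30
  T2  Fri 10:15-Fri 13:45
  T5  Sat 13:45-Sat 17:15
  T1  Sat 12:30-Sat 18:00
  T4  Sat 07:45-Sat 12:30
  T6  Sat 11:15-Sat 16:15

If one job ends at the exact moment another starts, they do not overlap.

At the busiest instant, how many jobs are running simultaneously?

Sort all start/end points and keep a running count:
Fri 10:15 start T2 → 1
Fri 13:45 end T2 → 0
Fri 14:15 start T3 → 1
Fri 17:30 end T3 → 0
Sat 07:45 start T4 → 1
Sat 11:15 start T6 → 2
Sat 12:30 end T4 → 1
Sat 12:30 start T1 → 2
Sat 13:45 start T5 → 3
Sat 16:15 end T6 → 2
Sat 17:15 end T5 → 1
Sat 18:00 end T1 → 0
Peak is 3, at Sat 13:45 (T1, T5, T6).

3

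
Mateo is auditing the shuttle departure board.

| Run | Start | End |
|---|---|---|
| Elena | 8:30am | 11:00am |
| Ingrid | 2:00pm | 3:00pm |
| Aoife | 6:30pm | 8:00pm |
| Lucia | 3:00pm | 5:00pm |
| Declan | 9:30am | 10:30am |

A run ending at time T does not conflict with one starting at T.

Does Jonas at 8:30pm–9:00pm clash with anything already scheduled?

Elena: ends 11:00am at or before Jonas starts 8:30pm → clear.
Declan: ends 10:30am at or before Jonas starts 8:30pm → clear.
Ingrid: ends 3:00pm at or before Jonas starts 8:30pm → clear.
Lucia: ends 5:00pm at or before Jonas starts 8:30pm → clear.
Aoife: ends 8:00pm at or before Jonas starts 8:30pm → clear.

No — it doesn't clash with anything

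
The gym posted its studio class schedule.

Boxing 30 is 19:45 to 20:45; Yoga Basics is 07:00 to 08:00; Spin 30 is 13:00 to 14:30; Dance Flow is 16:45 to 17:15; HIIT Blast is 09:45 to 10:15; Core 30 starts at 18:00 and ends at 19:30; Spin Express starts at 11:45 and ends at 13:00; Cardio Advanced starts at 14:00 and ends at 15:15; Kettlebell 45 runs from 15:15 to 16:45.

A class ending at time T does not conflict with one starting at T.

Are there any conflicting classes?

Sorted by start: Yoga Basics, HIIT Blast, Spin Express, Spin 30, Cardio Advanced, Kettlebell 45, Dance Flow, Core 30, Boxing 30.
HIIT Blast starts after Yoga Basics ends — done with Yoga Basics.
Spin Express starts after HIIT Blast ends — done with HIIT Blast.
Spin 30 starts exactly when Spin Express ends (back-to-back, no overlap) — done with Spin Express.
Cardio Advanced starts before Spin 30 ends → Spin 30 and Cardio Advanced overlap.
That's a conflict, so the schedule is not conflict-free.

Yes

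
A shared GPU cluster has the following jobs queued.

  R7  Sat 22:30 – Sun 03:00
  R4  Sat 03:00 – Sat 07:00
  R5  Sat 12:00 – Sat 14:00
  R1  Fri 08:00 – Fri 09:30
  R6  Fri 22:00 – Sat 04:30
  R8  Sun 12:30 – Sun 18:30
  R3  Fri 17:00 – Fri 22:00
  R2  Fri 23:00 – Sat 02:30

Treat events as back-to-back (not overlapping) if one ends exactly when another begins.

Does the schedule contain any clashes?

Yes

Sorted by start: R1, R3, R6, R2, R4, R5, R7, R8.
R3 starts after R1 ends; R1 is clear from here.
R6 starts exactly when R3 ends (back-to-back, no overlap); R3 is clear from here.
R2 starts before R6 ends → R6 and R2 overlap.
That's a conflict, so the schedule is not conflict-free.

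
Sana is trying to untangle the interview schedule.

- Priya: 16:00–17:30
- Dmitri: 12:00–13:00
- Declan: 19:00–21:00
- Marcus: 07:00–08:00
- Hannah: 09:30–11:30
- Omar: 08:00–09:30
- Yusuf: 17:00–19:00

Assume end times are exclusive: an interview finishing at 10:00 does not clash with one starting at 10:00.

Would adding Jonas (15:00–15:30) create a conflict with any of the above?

Marcus: ends 08:00 at or before Jonas starts 15:00 → clear.
Omar: ends 09:30 at or before Jonas starts 15:00 → clear.
Hannah: ends 11:30 at or before Jonas starts 15:00 → clear.
Dmitri: ends 13:00 at or before Jonas starts 15:00 → clear.
Priya: starts 16:00 at or after Jonas ends 15:30 → clear.
Yusuf: starts 17:00 at or after Jonas ends 15:30 → clear.
Declan: starts 19:00 at or after Jonas ends 15:30 → clear.

No — it doesn't clash with anything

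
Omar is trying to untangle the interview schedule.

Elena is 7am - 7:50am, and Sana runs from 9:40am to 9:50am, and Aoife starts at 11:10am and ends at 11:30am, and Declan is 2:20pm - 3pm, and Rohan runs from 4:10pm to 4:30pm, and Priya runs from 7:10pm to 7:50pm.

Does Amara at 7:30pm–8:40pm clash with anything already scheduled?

Elena: ends 7:50am at or before Amara starts 7:30pm → clear.
Sana: ends 9:50am at or before Amara starts 7:30pm → clear.
Aoife: ends 11:30am at or before Amara starts 7:30pm → clear.
Declan: ends 3pm at or before Amara starts 7:30pm → clear.
Rohan: ends 4:30pm at or before Amara starts 7:30pm → clear.
Priya: starts 7:10pm before Amara ends 8:40pm, and ends 7:50pm after Amara starts 7:30pm → overlap.
Amara overlaps Priya.

Yes — it overlaps Priya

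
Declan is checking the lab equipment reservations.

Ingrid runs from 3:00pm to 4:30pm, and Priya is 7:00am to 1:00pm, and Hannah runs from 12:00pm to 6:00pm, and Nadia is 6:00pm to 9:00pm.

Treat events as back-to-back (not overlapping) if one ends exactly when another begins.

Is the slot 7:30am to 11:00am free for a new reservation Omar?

Priya: starts 7:00am before Omar ends 11:00am, and ends 1:00pm after Omar starts 7:30am → overlap.
Hannah: starts 12:00pm at or after Omar ends 11:00am → clear.
Ingrid: starts 3:00pm at or after Omar ends 11:00am → clear.
Nadia: starts 6:00pm at or after Omar ends 11:00am → clear.
Omar overlaps Priya.

No — it overlaps Priya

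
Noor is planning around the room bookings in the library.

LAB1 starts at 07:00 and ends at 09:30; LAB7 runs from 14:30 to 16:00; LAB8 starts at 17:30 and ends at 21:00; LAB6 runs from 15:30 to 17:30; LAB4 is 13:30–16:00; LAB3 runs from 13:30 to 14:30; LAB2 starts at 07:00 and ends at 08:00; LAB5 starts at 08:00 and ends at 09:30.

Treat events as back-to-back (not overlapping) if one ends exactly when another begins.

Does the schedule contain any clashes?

Sorted by start: LAB1, LAB2, LAB5, LAB3, LAB4, LAB7, LAB6, LAB8.
LAB2 starts before LAB1 ends → LAB1 and LAB2 overlap.
That's a conflict, so the schedule is not conflict-free.

Yes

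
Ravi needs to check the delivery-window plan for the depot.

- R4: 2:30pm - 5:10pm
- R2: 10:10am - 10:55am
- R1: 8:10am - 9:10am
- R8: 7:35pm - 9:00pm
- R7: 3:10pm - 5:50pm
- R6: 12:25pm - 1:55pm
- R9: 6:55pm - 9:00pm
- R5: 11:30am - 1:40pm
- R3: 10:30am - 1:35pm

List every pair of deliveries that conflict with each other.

R2 & R3, R3 & R5, R3 & R6, R4 & R7, R5 & R6, R8 & R9

Sorted by start: R1, R2, R3, R5, R6, R4, R7, R9, R8.
R2 starts after R1 ends — done with R1.
R3 starts before R2 ends → R2 and R3 overlap.
R5 starts after R2 ends — done with R2.
R5 starts before R3 ends → R3 and R5 overlap.
R6 starts before R3 ends → R3 and R6 overlap.
R4 starts after R3 ends — done with R3.
R6 starts before R5 ends → R5 and R6 overlap.
R4 starts after R5 ends — done with R5.
R4 starts after R6 ends — done with R6.
R7 starts before R4 ends → R4 and R7 overlap.
R9 starts after R4 ends — done with R4.
R9 starts after R7 ends — done with R7.
R8 starts before R9 ends → R9 and R8 overlap.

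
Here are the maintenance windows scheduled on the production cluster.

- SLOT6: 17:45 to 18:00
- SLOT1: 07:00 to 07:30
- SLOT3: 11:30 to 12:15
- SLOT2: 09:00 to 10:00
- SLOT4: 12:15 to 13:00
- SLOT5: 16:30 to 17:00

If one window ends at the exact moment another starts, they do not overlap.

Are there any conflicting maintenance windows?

Sorted by start: SLOT1, SLOT2, SLOT3, SLOT4, SLOT5, SLOT6.
SLOT2 starts after SLOT1 ends — done with SLOT1.
SLOT3 starts after SLOT2 ends — done with SLOT2.
SLOT4 starts exactly when SLOT3 ends (back-to-back, no overlap) — done with SLOT3.
SLOT5 starts after SLOT4 ends — done with SLOT4.
SLOT6 starts after SLOT5 ends.
Every pair is clear; the schedule has no overlaps.

No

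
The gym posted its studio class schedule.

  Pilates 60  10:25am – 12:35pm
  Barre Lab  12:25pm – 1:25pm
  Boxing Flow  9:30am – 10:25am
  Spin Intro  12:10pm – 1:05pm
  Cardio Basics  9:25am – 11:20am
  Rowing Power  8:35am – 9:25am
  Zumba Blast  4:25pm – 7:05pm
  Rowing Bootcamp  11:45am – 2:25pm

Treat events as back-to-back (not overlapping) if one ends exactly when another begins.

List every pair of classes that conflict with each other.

Barre Lab & Pilates 60, Barre Lab & Rowing Bootcamp, Barre Lab & Spin Intro, Boxing Flow & Cardio Basics, Cardio Basics & Pilates 60, Pilates 60 & Rowing Bootcamp, Pilates 60 & Spin Intro, Rowing Bootcamp & Spin Intro

Check each pair: they overlap iff neither finishes before the other starts.
Sorted by start: Rowing Power, Cardio Basics, Boxing Flow, Pilates 60, Rowing Bootcamp, Spin Intro, Barre Lab, Zumba Blast.
Cardio Basics starts exactly when Rowing Power ends (back-to-back, no overlap), so nothing later overlaps Rowing Power either.
Boxing Flow starts before Cardio Basics ends → Cardio Basics and Boxing Flow overlap.
Pilates 60 starts before Cardio Basics ends → Cardio Basics and Pilates 60 overlap.
Rowing Bootcamp starts after Cardio Basics ends, so nothing later overlaps Cardio Basics either.
Pilates 60 starts exactly when Boxing Flow ends (back-to-back, no overlap), so nothing later overlaps Boxing Flow either.
Rowing Bootcamp starts before Pilates 60 ends → Pilates 60 and Rowing Bootcamp overlap.
Spin Intro starts before Pilates 60 ends → Pilates 60 and Spin Intro overlap.
Barre Lab starts before Pilates 60 ends → Pilates 60 and Barre Lab overlap.
Zumba Blast starts after Pilates 60 ends.
Spin Intro starts before Rowing Bootcamp ends → Rowing Bootcamp and Spin Intro overlap.
Barre Lab starts before Rowing Bootcamp ends → Rowing Bootcamp and Barre Lab overlap.
Zumba Blast starts after Rowing Bootcamp ends.
Barre Lab starts before Spin Intro ends → Spin Intro and Barre Lab overlap.
Zumba Blast starts after Spin Intro ends.
Zumba Blast starts after Barre Lab ends.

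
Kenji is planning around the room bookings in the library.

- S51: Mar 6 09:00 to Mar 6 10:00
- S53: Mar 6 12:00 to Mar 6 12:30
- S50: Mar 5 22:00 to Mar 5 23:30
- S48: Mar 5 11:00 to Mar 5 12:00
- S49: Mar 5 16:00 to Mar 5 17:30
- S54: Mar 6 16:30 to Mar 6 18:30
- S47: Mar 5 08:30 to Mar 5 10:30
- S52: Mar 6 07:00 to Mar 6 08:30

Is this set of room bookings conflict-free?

Yes

Sorted by start: S47, S48, S49, S50, S52, S51, S53, S54.
S48 starts after S47 ends — done with S47.
S49 starts after S48 ends — done with S48.
S50 starts after S49 ends — done with S49.
S52 starts after S50 ends — done with S50.
S51 starts after S52 ends — done with S52.
S53 starts after S51 ends — done with S51.
S54 starts after S53 ends.
Every pair is clear; the schedule has no overlaps.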